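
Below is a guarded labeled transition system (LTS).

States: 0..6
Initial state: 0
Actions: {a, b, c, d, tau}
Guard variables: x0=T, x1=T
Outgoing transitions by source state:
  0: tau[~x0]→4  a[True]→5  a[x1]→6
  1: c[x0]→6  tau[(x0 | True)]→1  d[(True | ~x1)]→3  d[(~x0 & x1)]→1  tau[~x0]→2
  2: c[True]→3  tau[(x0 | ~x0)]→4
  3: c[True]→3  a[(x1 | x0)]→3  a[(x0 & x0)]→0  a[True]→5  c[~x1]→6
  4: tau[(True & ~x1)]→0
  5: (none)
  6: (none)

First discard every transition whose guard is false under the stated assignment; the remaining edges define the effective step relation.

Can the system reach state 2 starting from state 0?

Guard filter leaves 11 enabled edge(s).
L0 = {0}
L1 = {5,6}  cumulative {0,5,6}
Reachable = {0,5,6}

Answer: UNREACHABLE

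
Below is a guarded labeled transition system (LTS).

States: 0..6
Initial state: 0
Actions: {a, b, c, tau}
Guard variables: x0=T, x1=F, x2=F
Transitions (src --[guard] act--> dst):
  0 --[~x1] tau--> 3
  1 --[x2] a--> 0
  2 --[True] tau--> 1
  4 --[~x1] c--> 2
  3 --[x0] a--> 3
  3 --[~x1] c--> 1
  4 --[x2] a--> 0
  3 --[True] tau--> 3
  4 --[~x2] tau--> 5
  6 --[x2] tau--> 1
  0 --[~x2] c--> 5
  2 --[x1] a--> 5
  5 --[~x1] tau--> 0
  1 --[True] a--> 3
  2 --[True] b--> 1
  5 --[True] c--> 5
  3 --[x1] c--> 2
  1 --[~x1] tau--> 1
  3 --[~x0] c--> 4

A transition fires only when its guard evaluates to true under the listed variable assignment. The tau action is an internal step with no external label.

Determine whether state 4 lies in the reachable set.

Answer: UNREACHABLE

Trace:
After dropping false guards: 13 live edges.
L0 = {0}
L1 = {3,5}  cumulative {0,3,5}
L2 = {1}  cumulative {0,1,3,5}
Reach set: {0,1,3,5}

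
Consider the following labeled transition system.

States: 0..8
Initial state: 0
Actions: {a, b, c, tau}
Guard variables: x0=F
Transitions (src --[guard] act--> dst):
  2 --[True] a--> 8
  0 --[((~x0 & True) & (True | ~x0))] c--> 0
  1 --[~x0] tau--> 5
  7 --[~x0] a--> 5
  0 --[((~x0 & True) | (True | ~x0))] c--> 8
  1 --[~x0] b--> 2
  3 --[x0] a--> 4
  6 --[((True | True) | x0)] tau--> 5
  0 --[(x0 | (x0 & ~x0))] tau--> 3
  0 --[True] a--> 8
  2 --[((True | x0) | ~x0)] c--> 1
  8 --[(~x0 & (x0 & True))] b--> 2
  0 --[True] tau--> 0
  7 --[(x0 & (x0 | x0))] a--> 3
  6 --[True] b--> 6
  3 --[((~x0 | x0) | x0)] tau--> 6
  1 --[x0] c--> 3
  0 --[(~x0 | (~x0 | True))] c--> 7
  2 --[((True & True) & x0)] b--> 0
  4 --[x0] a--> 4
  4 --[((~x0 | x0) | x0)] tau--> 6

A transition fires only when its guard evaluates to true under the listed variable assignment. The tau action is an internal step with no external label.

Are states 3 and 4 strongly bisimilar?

Bisimulation quotient by refinement:
  round 0: {{0,1,2,3,4,5,6,7,8}}
  round 1: {{0},{1,6},{2},{3,4},{5,8},{7}}
  round 2: {{0},{1},{2},{3,4},{5,8},{6},{7}}
stable after 3 split(s): 7 block(s)
3∈{3,4}, 4∈{3,4}

Answer: BISIMILAR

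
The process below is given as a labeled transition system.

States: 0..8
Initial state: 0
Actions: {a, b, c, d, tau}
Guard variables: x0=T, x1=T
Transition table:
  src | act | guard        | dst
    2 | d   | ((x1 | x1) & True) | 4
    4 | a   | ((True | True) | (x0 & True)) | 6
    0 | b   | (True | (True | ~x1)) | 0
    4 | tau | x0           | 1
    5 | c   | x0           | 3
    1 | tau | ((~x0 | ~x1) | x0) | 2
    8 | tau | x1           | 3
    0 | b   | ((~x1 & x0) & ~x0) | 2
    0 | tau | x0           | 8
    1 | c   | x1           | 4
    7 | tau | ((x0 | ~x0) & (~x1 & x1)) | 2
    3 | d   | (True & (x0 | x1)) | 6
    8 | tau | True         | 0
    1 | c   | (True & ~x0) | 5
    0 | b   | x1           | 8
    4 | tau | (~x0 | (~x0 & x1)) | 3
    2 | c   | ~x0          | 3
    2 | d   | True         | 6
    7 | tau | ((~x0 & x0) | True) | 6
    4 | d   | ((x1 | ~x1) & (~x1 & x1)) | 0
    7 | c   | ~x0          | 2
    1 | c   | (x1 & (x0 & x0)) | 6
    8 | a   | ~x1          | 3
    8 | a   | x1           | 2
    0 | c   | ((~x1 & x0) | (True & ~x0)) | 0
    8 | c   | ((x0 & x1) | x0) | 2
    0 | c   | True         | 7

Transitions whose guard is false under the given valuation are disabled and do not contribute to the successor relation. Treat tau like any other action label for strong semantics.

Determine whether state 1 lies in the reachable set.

Answer: REACHABLE

Analysis:
18 transition(s) survive guard evaluation.
L0 = {0}
L1 = {7,8}  cumulative {0,7,8}
L2 = {2,3,6}  cumulative {0,2,3,6,7,8}
L3 = {4}  cumulative {0,2,3,4,6,7,8}
L4 = {1}  cumulative {0,1,2,3,4,6,7,8}
Reachable = {0,1,2,3,4,6,7,8}
trace reaching 1: b·a·d·tau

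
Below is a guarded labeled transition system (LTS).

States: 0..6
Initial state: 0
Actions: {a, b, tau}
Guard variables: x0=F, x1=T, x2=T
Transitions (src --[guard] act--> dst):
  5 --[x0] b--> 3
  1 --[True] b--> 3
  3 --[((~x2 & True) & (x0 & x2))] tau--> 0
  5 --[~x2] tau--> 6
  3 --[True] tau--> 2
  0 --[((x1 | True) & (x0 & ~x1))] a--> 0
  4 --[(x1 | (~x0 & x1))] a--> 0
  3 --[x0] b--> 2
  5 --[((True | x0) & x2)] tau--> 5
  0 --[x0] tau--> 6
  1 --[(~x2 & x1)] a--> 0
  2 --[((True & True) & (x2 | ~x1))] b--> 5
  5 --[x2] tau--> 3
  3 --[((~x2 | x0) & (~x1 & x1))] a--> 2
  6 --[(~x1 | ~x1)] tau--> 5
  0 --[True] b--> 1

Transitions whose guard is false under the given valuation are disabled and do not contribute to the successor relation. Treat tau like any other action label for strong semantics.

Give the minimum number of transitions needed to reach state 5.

Answer: 4

Trace:
Layered search for 5:
  Layer 0: {0}
  Layer 1: {1}
  Layer 2: {3}
  Layer 3: {2}
  Layer 4: {5}
first hit 5 at d=4 via b·b·tau·b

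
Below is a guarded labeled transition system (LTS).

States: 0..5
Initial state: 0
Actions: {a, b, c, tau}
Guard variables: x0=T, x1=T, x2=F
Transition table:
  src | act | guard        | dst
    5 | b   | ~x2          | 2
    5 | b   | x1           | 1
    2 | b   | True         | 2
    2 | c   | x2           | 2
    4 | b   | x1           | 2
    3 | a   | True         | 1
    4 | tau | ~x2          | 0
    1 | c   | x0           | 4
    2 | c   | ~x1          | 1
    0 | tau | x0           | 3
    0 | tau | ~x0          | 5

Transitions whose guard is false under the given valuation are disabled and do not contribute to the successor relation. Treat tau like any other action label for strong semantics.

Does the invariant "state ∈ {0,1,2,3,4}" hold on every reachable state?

Inv-set: {0,1,2,3,4}
R = {0,1,2,3,4}
  0: safe
  1: safe
  2: safe
  3: safe
  4: safe

Answer: INVARIANT HOLDS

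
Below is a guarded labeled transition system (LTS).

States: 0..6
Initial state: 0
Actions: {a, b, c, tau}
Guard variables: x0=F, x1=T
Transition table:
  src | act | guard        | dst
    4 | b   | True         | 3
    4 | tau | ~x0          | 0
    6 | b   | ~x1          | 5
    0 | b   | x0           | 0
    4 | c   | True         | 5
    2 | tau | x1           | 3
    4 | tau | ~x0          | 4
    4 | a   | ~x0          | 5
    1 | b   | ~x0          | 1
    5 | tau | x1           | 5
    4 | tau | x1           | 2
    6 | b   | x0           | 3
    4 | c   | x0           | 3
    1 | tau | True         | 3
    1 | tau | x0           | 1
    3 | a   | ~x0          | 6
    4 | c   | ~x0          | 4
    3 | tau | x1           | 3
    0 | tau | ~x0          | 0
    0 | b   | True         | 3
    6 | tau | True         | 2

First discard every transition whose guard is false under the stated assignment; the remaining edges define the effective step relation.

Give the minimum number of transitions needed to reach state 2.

Answer: 3

Working:
Layered search for 2:
  depth 0: {0}
  depth 1: {3}
  depth 2: {6}
  depth 3: {2}
2 enters at depth 3; path b·a·tau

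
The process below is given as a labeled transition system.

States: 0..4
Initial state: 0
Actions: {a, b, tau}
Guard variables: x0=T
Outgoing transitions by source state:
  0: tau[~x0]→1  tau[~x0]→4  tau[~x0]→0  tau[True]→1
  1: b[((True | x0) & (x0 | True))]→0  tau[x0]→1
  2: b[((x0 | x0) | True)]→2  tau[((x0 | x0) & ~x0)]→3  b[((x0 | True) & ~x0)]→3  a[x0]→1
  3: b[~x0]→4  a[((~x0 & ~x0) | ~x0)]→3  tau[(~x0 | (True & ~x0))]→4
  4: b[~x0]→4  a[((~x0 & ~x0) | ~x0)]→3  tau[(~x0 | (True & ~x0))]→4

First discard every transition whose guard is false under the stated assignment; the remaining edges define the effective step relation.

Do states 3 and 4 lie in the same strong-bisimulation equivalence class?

Answer: BISIMILAR

Working:
Compute ~ classes (split until stable):
  π0 = {{0,1,2,3,4}}
  π1 = {{0},{1},{2},{3,4}}
Fixed point at round 2; 4 class(es).
class of 3: {3,4}; class of 4: {3,4}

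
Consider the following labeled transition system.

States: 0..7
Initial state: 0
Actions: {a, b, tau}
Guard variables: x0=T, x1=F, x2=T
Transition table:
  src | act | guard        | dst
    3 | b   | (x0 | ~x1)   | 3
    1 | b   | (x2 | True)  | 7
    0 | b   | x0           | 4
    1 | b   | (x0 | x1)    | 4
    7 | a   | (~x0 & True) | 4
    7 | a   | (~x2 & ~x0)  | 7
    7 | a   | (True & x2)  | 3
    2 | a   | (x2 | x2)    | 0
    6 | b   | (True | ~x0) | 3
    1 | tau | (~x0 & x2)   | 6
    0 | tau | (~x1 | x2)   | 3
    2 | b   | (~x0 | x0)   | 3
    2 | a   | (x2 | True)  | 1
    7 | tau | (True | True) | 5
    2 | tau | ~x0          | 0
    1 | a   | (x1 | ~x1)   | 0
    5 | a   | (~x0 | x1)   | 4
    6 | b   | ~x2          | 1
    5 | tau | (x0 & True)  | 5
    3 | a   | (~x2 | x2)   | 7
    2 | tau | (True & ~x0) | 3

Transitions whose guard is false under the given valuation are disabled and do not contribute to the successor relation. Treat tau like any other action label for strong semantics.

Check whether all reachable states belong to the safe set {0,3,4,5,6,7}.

Safe = {0,3,4,5,6,7}
Reach set: {0,3,4,5,7}
  0: ok
  3: ok
  4: ok
  5: ok
  7: ok

Answer: INVARIANT HOLDS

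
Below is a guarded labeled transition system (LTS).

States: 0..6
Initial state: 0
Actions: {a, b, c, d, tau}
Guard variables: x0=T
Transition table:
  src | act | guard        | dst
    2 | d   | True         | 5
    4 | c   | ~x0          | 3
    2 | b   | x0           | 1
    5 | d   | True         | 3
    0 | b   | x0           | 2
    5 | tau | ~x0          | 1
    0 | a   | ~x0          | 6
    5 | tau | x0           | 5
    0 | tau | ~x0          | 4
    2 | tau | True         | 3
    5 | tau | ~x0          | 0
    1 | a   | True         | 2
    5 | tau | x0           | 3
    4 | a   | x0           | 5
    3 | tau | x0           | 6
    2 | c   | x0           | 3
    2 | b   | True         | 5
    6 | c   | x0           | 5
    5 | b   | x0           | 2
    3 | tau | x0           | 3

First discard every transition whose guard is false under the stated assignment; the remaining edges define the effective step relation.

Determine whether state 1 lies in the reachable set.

After dropping false guards: 15 live edges.
L0 = {0}
L1 = {2}  total {0,2}
L2 = {1,3,5}  total {0,1,2,3,5}
L3 = {6}  total {0,1,2,3,5,6}
Reachable = {0,1,2,3,5,6}
trace reaching 1: b·b

Answer: REACHABLE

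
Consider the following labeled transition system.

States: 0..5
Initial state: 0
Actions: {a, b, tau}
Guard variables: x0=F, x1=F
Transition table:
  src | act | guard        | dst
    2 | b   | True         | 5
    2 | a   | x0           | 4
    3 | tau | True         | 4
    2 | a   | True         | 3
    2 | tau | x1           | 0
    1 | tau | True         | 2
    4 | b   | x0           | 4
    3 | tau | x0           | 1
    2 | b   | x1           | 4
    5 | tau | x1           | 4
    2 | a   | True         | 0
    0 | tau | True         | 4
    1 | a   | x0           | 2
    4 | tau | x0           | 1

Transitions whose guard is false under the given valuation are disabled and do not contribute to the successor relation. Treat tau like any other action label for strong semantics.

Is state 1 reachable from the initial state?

Guard filter leaves 6 enabled edge(s).
L0 = {0}
L1 = {4}  cumulative {0,4}
Reach set: {0,4}

Answer: UNREACHABLE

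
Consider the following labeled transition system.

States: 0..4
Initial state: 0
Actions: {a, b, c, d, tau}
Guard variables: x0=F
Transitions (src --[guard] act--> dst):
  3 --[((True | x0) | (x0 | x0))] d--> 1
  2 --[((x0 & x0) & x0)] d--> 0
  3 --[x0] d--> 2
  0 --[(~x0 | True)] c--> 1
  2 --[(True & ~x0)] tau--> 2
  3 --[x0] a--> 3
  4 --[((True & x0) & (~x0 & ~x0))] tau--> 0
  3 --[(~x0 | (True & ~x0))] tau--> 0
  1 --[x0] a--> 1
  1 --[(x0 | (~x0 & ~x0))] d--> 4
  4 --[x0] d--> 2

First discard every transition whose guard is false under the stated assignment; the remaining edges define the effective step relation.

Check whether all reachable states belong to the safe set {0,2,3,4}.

Answer: INVARIANT VIOLATED at state 1

Trace:
Safe = {0,2,3,4}
Reachable = {0,1,4}
  0: ✓
  1: outside
  4: ✓
witness against invariant: c → 1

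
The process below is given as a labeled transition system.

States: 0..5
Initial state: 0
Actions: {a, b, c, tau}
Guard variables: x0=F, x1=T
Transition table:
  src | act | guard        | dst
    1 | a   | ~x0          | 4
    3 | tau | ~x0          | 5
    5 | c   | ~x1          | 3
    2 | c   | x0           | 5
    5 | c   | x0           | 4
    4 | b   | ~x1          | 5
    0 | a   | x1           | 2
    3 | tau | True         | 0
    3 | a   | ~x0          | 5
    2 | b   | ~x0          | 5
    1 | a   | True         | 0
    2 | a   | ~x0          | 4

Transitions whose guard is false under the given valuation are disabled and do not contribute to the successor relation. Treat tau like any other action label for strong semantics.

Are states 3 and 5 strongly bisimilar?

Answer: NOT BISIMILAR

Analysis:
Compute ~ classes (split until stable):
  π0 = {{0,1,2,3,4,5}}
  π1 = {{0,1},{2},{3},{4,5}}
  π2 = {{0},{1},{2},{3},{4,5}}
stable after 3 split(s): 5 block(s)
class of 3: {3}; class of 5: {4,5}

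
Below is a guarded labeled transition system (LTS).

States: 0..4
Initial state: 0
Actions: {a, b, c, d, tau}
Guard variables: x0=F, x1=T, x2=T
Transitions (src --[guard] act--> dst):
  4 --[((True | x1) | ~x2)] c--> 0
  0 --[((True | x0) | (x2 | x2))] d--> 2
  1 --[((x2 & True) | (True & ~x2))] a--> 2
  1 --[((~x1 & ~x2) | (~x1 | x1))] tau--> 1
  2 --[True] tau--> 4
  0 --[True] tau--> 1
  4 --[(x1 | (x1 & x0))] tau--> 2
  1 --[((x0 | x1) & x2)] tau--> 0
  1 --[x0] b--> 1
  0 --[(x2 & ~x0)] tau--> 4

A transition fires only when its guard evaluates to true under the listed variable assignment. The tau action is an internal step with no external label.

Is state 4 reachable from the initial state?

Answer: REACHABLE

Analysis:
After dropping false guards: 9 live edges.
L0 = {0}
L1 = {1,2,4}  now seen {0,1,2,4}
Reachable = {0,1,2,4}
witness 4: tau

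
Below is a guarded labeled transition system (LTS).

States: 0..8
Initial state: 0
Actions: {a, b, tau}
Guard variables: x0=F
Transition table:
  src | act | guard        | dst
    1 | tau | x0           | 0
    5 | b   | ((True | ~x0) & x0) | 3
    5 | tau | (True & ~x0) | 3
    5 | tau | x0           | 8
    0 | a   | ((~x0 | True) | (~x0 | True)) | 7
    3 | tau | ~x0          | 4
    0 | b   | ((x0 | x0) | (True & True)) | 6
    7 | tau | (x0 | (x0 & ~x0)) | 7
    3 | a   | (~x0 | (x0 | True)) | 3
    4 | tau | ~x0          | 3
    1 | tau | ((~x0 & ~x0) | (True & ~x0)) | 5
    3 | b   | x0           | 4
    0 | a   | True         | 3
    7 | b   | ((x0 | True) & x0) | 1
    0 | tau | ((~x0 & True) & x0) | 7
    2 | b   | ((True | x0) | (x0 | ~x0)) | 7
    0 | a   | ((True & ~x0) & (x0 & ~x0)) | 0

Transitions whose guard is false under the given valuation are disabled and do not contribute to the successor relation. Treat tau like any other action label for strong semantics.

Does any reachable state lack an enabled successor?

R = {0,3,4,6,7}
  0: a→3  a→7  b→6  [deg 3]
  3: a→3  tau→4  [deg 2]
  4: tau→3  [deg 1]
  6: ∅  [deadlock]
  7: ∅  [deadlock]
witness 6: b

Answer: DEADLOCK at state 6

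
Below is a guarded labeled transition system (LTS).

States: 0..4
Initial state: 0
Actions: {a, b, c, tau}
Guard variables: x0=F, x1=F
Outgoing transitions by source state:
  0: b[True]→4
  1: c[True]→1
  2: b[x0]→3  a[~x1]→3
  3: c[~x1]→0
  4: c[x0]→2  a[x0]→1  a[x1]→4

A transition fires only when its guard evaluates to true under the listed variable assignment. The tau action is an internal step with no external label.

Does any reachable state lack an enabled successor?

Answer: DEADLOCK at state 4

Trace:
Reachable = {0,4}
  0: b→4  [1 out]
  4: ∅  [deadlock]
witness 4: b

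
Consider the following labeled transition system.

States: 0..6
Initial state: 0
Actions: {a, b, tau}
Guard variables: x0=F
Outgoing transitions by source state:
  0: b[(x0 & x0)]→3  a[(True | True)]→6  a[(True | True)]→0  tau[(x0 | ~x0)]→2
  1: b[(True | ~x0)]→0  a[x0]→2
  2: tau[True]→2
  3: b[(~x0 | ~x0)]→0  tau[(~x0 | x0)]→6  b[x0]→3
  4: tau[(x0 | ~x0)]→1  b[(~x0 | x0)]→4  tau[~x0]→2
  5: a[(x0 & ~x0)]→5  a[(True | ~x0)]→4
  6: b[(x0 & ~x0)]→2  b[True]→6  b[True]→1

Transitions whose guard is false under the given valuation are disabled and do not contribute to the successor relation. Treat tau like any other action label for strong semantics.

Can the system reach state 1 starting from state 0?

After dropping false guards: 13 live edges.
L0 = {0}
L1 = {2,6}  now seen {0,2,6}
L2 = {1}  now seen {0,1,2,6}
R = {0,1,2,6}
Path to 1: a·b

Answer: REACHABLE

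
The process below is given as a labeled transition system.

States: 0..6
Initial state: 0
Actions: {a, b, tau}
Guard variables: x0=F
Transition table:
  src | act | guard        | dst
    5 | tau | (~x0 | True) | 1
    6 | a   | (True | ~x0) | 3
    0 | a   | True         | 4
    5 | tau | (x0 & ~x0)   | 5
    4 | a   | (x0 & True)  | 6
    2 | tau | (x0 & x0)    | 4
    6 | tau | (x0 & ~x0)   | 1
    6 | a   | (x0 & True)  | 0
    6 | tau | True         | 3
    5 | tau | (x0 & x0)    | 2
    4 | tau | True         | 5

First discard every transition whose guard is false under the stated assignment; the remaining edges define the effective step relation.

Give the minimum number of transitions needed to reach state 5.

Layered search for 5:
  L0 = {0}
  L1 = {4}
  L2 = {5}
depth(5)=2, e.g. a·tau

Answer: 2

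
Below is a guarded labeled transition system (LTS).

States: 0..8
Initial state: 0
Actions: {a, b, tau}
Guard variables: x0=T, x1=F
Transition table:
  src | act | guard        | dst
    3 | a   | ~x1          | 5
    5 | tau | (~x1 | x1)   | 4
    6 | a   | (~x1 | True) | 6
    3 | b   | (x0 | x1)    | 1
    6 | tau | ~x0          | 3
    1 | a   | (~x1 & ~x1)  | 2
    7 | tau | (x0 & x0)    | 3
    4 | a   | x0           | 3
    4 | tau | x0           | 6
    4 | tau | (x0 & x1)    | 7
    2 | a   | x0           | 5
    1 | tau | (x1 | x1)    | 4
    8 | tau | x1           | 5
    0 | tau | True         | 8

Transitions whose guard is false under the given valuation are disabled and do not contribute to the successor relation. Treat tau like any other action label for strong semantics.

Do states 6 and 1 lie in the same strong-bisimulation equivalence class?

Answer: NOT BISIMILAR

Analysis:
Refine partition for ~:
  π0 = {{0,1,2,3,4,5,6,7,8}}
  π1 = {{0,5,7},{1,2,6},{3},{4},{8}}
  π2 = {{0},{1,6},{2},{3},{4},{5},{7},{8}}
  π3 = {{0},{1},{2},{3},{4},{5},{6},{7},{8}}
Fixed point at round 4; 9 class(es).
6∈{6}, 1∈{1}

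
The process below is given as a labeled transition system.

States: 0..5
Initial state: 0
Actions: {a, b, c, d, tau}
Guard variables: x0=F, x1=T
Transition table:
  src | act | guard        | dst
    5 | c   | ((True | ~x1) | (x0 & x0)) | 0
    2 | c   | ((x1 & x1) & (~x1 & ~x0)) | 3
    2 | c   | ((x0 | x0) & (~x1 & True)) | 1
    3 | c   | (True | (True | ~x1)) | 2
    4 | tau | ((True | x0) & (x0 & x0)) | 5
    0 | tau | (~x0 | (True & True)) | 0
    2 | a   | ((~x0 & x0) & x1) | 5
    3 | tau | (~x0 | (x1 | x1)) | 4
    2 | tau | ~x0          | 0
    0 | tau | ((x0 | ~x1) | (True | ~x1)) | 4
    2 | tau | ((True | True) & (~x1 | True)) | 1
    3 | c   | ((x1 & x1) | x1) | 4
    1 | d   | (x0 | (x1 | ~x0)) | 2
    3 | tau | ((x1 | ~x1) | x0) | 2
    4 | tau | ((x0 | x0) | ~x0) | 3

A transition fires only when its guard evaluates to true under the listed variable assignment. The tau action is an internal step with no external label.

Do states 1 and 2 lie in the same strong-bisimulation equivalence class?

Bisimulation quotient by refinement:
  π0 = {{0,1,2,3,4,5}}
  π1 = {{0,2,4},{1},{3},{5}}
  π2 = {{0},{1},{2},{3},{4},{5}}
6 equivalence class(es) (converged in 3)
[1]={1}  [2]={2}

Answer: NOT BISIMILAR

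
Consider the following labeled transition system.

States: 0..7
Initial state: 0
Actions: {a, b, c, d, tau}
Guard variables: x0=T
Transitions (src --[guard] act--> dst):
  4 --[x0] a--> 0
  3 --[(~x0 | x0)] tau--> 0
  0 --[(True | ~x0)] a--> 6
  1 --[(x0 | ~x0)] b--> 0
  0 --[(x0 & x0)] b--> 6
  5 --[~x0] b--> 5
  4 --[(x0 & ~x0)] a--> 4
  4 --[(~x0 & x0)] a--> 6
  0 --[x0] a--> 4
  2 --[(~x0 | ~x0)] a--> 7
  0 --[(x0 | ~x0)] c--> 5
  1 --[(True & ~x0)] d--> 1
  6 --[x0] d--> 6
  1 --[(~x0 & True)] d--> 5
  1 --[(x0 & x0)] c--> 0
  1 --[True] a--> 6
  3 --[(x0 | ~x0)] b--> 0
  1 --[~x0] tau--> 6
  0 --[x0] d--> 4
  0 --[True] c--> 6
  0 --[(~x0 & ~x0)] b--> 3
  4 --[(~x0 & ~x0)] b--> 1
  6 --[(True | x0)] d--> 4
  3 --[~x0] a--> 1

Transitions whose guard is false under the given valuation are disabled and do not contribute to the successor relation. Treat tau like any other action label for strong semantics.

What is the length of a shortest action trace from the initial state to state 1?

BFS to 1:
  L0 = {0}
  L1 = {4,5,6}
1 never appears.

Answer: UNREACHABLE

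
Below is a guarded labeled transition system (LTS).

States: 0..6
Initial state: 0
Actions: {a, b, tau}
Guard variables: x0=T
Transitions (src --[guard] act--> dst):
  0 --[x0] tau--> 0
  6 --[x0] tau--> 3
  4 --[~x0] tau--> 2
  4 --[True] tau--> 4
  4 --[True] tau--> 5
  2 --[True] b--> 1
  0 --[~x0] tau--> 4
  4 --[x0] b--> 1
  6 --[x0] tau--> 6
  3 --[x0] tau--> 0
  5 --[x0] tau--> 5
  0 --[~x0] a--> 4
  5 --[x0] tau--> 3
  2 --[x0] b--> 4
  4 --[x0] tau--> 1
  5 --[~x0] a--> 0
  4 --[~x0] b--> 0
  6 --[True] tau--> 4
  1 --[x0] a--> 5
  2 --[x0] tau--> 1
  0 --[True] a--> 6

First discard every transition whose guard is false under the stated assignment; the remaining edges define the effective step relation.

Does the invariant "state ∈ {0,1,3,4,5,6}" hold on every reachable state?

Answer: INVARIANT HOLDS

Analysis:
Allowed set {0,1,3,4,5,6}
Reach set: {0,1,3,4,5,6}
  0: safe
  1: safe
  3: safe
  4: safe
  5: safe
  6: safe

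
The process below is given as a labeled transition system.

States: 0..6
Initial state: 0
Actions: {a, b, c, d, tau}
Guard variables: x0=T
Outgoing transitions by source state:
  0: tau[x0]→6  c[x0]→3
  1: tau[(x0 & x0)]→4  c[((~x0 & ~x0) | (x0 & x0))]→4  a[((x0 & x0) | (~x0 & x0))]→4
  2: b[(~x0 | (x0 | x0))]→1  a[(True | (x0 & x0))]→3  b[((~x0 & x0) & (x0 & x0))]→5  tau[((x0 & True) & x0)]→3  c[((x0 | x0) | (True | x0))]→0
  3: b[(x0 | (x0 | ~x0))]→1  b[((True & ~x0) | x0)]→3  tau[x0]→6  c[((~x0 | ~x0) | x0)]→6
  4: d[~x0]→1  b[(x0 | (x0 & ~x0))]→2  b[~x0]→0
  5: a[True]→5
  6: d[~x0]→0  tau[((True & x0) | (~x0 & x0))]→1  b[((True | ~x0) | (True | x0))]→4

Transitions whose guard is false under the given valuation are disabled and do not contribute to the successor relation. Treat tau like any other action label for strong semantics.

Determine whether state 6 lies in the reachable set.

Answer: REACHABLE

Analysis:
After dropping false guards: 17 live edges.
depth 0: {0}
depth 1: {3,6}  cumulative {0,3,6}
depth 2: {1,4}  cumulative {0,1,3,4,6}
depth 3: {2}  cumulative {0,1,2,3,4,6}
R = {0,1,2,3,4,6}
Path to 6: tau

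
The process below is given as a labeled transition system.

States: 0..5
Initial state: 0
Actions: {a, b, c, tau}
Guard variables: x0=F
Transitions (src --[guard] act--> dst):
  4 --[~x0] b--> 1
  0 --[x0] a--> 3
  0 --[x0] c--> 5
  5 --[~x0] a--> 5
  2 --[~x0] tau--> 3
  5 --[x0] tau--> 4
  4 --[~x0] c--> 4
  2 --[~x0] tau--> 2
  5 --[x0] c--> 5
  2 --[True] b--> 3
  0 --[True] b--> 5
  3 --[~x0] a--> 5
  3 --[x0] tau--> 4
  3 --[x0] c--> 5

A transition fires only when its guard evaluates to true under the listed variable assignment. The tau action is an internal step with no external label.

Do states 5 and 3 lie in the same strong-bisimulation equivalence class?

Answer: BISIMILAR

Analysis:
Refine partition for ~:
  P[0] = {{0,1,2,3,4,5}}
  P[1] = {{0},{1},{2},{3,5},{4}}
stable after 2 split(s): 5 block(s)
5∈{3,5}, 3∈{3,5}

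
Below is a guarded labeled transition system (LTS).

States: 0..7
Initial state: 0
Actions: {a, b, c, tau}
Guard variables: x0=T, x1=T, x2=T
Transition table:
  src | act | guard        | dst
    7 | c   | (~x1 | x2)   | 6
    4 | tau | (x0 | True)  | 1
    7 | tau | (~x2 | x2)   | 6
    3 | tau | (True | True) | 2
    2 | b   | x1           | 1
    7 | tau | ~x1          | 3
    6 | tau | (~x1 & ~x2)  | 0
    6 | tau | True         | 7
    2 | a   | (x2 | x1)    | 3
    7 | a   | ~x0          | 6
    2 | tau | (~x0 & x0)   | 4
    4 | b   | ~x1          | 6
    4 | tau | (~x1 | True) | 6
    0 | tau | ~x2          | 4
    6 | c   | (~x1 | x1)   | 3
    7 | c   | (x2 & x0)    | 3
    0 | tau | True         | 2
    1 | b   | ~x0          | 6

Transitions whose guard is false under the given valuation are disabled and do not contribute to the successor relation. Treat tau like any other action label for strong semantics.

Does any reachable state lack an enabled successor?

R = {0,1,2,3}
  0: tau→2  [1 exit(s)]
  1: ∅  [no exit]
  2: a→3  b→1  [2 exit(s)]
  3: tau→2  [1 exit(s)]
Path to 1: tau·b

Answer: DEADLOCK at state 1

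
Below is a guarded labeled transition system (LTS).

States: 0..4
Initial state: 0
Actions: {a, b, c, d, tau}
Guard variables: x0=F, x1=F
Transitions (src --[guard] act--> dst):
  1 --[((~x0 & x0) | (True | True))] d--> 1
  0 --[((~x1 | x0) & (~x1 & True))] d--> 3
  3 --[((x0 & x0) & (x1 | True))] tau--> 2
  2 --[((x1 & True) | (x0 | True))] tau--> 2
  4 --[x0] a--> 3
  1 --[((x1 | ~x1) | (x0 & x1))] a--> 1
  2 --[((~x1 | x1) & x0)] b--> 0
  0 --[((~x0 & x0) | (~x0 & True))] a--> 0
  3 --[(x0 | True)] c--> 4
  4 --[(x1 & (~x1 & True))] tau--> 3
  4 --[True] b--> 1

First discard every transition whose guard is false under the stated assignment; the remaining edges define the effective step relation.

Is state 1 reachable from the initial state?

Answer: REACHABLE

Working:
After dropping false guards: 7 live edges.
depth 0: {0}
depth 1: {3}  cumulative {0,3}
depth 2: {4}  cumulative {0,3,4}
depth 3: {1}  cumulative {0,1,3,4}
Reachable = {0,1,3,4}
trace reaching 1: d·c·b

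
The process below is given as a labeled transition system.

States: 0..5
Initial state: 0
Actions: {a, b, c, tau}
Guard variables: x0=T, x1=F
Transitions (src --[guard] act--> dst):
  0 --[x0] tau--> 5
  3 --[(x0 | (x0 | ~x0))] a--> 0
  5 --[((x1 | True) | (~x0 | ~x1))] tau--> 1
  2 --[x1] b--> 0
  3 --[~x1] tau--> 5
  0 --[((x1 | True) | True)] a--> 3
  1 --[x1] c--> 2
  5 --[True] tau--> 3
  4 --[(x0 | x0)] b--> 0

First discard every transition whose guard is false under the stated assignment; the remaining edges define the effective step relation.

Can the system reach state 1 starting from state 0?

7 transition(s) survive guard evaluation.
Layer 0: {0}
Layer 1: {3,5}  total {0,3,5}
Layer 2: {1}  total {0,1,3,5}
R = {0,1,3,5}
trace reaching 1: tau·tau

Answer: REACHABLE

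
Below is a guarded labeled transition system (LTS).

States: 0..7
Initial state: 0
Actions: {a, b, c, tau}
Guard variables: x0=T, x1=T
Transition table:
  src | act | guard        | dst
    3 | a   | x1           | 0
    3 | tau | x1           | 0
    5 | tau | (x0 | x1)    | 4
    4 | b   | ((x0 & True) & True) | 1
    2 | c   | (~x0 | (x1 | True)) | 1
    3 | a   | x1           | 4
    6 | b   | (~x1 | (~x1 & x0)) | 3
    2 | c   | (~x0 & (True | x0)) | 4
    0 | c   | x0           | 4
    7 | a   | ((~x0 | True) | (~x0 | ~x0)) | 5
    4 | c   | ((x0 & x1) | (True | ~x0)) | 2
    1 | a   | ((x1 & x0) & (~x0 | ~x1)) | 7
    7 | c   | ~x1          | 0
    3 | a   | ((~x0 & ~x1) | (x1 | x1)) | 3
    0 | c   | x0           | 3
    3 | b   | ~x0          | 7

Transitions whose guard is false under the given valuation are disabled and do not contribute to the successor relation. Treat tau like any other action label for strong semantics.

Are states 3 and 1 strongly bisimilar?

Answer: NOT BISIMILAR

Working:
Refine partition for ~:
  π0 = {{0,1,2,3,4,5,6,7}}
  π1 = {{0,2},{1,6},{3},{4},{5},{7}}
  π2 = {{0},{1,6},{2},{3},{4},{5},{7}}
Fixed point at round 3; 7 class(es).
3∈{3}, 1∈{1,6}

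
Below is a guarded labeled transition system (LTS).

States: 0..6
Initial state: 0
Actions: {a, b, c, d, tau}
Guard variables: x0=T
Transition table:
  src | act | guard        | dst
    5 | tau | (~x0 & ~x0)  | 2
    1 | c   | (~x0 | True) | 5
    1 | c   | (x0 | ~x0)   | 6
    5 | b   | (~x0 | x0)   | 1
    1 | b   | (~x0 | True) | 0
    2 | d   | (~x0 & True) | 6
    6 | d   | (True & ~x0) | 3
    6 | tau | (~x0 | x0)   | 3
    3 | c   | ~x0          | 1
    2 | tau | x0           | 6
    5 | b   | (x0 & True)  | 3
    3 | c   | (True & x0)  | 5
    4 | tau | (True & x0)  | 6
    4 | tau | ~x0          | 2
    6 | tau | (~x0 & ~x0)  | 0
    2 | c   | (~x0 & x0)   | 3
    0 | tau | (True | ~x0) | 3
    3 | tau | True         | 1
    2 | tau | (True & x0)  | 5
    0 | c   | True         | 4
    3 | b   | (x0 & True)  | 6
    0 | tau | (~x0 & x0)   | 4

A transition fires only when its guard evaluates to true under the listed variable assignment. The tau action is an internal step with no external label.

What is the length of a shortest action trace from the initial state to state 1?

Answer: 2

Analysis:
Breadth-first toward 1:
  depth 0: {0}
  depth 1: {3,4}
  depth 2: {1,5,6}
first hit 1 at d=2 via tau·tau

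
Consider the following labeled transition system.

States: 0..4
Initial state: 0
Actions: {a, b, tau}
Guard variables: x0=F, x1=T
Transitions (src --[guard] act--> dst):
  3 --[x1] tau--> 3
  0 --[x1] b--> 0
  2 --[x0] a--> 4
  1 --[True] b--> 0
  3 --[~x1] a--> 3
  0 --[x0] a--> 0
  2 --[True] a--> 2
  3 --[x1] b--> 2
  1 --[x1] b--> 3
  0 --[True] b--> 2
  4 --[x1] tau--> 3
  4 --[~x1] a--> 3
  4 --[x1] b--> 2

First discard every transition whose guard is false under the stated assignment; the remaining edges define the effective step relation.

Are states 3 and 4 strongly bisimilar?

Compute ~ classes (split until stable):
  round 0: {{0,1,2,3,4}}
  round 1: {{0,1},{2},{3,4}}
  round 2: {{0},{1},{2},{3,4}}
Fixed point at round 3; 4 class(es).
class of 3: {3,4}; class of 4: {3,4}

Answer: BISIMILAR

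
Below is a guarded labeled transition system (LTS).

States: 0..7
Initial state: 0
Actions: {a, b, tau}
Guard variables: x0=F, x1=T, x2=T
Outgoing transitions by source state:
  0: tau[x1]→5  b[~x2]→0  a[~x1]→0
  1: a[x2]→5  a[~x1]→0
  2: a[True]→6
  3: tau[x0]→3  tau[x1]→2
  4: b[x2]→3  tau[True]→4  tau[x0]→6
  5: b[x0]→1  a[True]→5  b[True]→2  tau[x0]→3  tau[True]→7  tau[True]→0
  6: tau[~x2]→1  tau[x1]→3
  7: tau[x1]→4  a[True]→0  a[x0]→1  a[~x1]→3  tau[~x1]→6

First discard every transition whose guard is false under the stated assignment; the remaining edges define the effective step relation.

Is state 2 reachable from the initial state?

Answer: REACHABLE

Analysis:
Guard filter leaves 13 enabled edge(s).
depth 0: {0}
depth 1: {5}  total {0,5}
depth 2: {2,7}  total {0,2,5,7}
depth 3: {4,6}  total {0,2,4,5,6,7}
depth 4: {3}  total {0,2,3,4,5,6,7}
Reach set: {0,2,3,4,5,6,7}
trace reaching 2: tau·b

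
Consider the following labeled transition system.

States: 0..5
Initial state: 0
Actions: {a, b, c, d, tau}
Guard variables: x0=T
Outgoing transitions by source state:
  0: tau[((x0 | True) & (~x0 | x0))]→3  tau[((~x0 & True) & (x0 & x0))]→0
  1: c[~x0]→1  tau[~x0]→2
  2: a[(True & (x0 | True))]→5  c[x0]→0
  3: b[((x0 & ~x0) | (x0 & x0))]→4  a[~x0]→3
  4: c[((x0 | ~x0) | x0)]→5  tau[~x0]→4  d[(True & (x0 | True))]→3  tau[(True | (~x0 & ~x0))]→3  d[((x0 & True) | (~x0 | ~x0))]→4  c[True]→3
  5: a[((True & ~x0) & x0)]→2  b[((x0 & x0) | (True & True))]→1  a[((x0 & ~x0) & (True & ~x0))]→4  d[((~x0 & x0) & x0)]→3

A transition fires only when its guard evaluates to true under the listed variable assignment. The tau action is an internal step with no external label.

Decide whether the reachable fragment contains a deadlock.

Answer: DEADLOCK at state 1

Analysis:
Reachable = {0,1,3,4,5}
  0: tau→3  [1 exit(s)]
  1: ∅  [STUCK]
  3: b→4  [1 exit(s)]
  4: c→3  c→5  d→3  d→4  tau→3  [5 exit(s)]
  5: b→1  [1 exit(s)]
Path to 1: tau·b·c·b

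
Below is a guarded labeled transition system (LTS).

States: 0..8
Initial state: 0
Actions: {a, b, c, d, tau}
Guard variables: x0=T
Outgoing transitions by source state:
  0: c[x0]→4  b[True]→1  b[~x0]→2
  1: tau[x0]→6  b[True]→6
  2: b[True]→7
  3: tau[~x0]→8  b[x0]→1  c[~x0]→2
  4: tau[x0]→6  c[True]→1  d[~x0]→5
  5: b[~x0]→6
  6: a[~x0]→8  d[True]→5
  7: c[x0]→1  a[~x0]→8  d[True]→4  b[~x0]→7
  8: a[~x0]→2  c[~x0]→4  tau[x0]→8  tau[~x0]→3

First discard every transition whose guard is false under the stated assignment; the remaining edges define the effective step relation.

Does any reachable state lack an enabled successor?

Answer: DEADLOCK at state 5

Working:
Reach set: {0,1,4,5,6}
  0: b→1  c→4  [2 out]
  1: b→6  tau→6  [2 out]
  4: c→1  tau→6  [2 out]
  5: ∅  [deadlock]
  6: d→5  [1 out]
trace reaching 5: c·tau·d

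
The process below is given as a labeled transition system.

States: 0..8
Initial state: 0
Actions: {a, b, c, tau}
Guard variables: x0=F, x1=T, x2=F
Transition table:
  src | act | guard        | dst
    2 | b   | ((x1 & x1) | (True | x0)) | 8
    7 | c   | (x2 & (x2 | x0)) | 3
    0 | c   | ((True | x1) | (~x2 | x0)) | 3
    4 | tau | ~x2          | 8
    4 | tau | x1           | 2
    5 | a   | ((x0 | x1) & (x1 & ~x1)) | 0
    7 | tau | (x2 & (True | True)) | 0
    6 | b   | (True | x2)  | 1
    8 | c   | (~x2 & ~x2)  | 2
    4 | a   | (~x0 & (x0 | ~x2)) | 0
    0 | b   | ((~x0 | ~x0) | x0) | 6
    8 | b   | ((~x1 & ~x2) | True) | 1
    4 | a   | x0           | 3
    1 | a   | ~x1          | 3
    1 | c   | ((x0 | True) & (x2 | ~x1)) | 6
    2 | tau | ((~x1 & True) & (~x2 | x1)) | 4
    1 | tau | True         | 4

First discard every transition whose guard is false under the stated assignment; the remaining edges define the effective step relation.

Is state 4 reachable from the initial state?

Answer: REACHABLE

Analysis:
Guard filter leaves 10 enabled edge(s).
depth 0: {0}
depth 1: {3,6}  cumulative {0,3,6}
depth 2: {1}  cumulative {0,1,3,6}
depth 3: {4}  cumulative {0,1,3,4,6}
depth 4: {2,8}  cumulative {0,1,2,3,4,6,8}
Reachable = {0,1,2,3,4,6,8}
witness 4: b·b·tau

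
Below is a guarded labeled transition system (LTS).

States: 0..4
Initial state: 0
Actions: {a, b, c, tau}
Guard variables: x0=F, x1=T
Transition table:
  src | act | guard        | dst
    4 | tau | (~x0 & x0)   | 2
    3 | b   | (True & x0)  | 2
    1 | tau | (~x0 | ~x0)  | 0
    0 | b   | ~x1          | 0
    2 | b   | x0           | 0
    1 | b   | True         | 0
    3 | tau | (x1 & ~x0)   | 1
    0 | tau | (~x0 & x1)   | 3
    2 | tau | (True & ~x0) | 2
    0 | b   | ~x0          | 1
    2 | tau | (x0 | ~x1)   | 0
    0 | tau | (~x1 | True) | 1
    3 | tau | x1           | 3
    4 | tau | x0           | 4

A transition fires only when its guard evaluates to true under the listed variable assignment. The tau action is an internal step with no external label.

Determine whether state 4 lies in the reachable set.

Answer: UNREACHABLE

Analysis:
8 transition(s) survive guard evaluation.
depth 0: {0}
depth 1: {1,3}  cumulative {0,1,3}
Reach set: {0,1,3}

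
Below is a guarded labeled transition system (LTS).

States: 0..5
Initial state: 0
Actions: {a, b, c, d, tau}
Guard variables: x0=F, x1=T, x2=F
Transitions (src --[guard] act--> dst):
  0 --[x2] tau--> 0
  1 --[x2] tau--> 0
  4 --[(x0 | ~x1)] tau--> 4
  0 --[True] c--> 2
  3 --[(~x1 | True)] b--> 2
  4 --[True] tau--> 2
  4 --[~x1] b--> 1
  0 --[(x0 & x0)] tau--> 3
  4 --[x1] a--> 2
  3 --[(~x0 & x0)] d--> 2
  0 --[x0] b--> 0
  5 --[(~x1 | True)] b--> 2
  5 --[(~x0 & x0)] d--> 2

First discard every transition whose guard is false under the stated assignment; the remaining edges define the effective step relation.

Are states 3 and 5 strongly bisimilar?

Bisimulation quotient by refinement:
  P[0] = {{0,1,2,3,4,5}}
  P[1] = {{0},{1,2},{3,5},{4}}
stable after 2 split(s): 4 block(s)
class of 3: {3,5}; class of 5: {3,5}

Answer: BISIMILAR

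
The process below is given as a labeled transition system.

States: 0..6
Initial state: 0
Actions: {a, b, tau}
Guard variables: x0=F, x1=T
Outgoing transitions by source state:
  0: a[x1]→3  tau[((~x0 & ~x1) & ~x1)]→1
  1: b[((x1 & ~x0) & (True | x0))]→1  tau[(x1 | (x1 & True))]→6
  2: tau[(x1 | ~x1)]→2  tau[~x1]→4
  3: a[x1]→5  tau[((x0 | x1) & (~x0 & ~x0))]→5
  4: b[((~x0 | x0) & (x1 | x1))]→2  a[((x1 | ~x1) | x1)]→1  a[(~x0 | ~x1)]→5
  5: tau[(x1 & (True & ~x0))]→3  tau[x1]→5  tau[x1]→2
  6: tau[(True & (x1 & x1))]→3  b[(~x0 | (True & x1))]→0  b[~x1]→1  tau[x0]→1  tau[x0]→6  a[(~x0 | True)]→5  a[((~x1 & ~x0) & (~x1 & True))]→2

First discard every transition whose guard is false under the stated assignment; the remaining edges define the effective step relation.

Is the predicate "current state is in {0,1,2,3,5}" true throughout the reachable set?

Answer: INVARIANT HOLDS

Analysis:
Inv-set: {0,1,2,3,5}
Reach set: {0,2,3,5}
  0: ok
  2: ok
  3: ok
  5: ok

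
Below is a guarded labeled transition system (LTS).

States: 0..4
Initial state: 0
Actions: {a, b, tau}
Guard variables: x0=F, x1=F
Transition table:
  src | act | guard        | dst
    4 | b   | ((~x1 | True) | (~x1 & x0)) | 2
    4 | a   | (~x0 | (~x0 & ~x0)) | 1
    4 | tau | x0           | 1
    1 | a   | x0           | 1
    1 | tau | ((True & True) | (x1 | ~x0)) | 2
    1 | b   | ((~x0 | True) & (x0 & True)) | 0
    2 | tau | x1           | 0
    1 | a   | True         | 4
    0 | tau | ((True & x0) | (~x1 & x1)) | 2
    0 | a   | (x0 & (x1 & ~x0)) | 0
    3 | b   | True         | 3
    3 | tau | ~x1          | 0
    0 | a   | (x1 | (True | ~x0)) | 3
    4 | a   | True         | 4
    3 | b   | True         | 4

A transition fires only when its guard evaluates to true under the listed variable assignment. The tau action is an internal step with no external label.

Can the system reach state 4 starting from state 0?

After dropping false guards: 9 live edges.
L0 = {0}
L1 = {3}  now seen {0,3}
L2 = {4}  now seen {0,3,4}
L3 = {1,2}  now seen {0,1,2,3,4}
Reachable = {0,1,2,3,4}
Path to 4: a·b

Answer: REACHABLE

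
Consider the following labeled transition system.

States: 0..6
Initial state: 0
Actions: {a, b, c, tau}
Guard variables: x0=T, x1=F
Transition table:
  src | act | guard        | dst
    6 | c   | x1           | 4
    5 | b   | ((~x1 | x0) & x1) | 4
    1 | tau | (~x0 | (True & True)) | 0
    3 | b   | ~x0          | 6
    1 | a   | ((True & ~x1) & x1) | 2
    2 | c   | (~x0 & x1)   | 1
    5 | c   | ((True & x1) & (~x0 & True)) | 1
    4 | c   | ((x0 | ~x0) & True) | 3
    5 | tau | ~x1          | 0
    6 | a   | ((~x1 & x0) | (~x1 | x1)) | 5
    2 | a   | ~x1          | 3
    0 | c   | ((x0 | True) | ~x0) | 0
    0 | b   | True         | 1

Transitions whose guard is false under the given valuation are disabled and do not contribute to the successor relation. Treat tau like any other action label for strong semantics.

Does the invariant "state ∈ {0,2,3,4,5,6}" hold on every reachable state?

Answer: INVARIANT VIOLATED at state 1

Working:
Allowed set {0,2,3,4,5,6}
Reachable = {0,1}
  0: safe
  1: ✗ unsafe
counterexample path to 1: b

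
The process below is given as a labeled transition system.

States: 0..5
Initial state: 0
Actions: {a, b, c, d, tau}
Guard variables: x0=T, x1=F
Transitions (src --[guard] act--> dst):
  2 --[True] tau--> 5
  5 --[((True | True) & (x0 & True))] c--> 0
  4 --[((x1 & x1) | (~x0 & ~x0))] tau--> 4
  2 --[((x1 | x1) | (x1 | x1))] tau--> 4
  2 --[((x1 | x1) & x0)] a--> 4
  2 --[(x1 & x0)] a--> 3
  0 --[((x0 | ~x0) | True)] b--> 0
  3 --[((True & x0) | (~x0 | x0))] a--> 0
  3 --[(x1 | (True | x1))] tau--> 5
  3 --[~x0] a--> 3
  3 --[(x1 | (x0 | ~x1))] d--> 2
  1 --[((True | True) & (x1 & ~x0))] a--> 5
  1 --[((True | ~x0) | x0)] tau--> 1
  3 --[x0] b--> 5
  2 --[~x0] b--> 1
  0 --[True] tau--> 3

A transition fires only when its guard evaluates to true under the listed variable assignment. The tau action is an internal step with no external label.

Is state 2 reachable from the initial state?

9 transition(s) survive guard evaluation.
L0 = {0}
L1 = {3}  now seen {0,3}
L2 = {2,5}  now seen {0,2,3,5}
Reachable = {0,2,3,5}
witness 2: tau·d

Answer: REACHABLE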